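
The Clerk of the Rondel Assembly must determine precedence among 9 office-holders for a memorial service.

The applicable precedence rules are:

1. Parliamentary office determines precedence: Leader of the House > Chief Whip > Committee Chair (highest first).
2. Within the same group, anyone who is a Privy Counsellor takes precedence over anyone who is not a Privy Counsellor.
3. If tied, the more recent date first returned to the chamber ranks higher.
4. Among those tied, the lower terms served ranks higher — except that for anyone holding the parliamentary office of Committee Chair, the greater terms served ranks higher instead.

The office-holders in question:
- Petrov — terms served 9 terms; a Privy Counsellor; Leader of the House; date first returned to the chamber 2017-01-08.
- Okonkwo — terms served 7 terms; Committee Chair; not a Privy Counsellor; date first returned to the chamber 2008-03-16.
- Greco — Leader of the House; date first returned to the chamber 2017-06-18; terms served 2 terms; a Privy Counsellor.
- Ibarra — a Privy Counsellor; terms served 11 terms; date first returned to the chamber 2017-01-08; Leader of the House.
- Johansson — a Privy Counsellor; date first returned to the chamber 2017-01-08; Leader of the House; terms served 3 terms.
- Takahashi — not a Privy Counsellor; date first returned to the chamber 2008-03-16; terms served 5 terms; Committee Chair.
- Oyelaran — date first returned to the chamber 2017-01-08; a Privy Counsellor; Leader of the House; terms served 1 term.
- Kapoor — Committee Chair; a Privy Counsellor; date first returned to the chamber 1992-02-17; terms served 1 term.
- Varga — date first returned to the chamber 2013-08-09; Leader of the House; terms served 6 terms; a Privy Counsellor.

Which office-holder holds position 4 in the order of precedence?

Petrov

By parliamentary office: Greco, Oyelaran, Johansson, Petrov, Ibarra and Varga (Leader of the House); then Kapoor, Okonkwo and Takahashi (Committee Chair).
Greco, Oyelaran, Johansson, Petrov, Ibarra and Varga are each a Privy Counsellor, so the next rule applies.
Among Greco, Oyelaran, Johansson, Petrov, Ibarra and Varga, by date first returned to the chamber (later first): Greco (2017-06-18) before Oyelaran, Johansson, Petrov and Ibarra (2017-01-08) before Varga (2013-08-09).
Among Oyelaran, Johansson, Petrov and Ibarra, by terms served (lower first): Oyelaran (1 term) before Johansson (3 terms) before Petrov (9 terms) before Ibarra (11 terms).
Among Kapoor, Okonkwo and Takahashi, a Privy Counsellor before not a Privy Counsellor: Kapoor (a Privy Counsellor) before Okonkwo and Takahashi (not a Privy Counsellor).
Okonkwo and Takahashi both have date first returned to the chamber 2008-03-16, so the next rule applies.
Among Okonkwo and Takahashi, by terms served (higher first) (reversed rule for this group): Okonkwo (7 terms) before Takahashi (5 terms).
Order: Greco, Oyelaran, Johansson, Petrov, Ibarra, Varga, Kapoor, Okonkwo, Takahashi.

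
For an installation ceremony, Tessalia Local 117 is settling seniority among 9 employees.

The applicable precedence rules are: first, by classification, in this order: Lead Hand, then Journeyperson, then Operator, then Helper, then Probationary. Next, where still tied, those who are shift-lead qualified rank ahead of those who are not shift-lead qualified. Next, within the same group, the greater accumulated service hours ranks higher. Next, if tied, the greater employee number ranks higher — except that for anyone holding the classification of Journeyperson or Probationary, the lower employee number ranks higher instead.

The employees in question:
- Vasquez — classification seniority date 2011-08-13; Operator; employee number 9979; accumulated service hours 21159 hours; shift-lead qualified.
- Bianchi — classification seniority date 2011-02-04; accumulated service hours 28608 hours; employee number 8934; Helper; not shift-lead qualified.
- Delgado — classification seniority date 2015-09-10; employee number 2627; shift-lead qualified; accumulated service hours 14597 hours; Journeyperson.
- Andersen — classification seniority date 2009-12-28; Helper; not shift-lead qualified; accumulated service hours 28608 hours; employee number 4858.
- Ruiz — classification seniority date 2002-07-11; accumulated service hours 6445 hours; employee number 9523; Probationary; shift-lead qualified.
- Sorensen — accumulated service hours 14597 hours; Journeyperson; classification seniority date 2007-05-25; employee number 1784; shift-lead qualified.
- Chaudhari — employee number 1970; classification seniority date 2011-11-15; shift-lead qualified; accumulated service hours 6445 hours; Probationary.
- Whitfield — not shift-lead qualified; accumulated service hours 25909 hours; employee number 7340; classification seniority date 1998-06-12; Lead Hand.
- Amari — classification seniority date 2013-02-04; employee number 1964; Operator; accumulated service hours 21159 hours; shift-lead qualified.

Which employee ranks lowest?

By classification: Whitfield (Lead Hand); then Sorensen and Delgado (Journeyperson); then Vasquez and Amari (Operator); then Bianchi and Andersen (Helper); then Chaudhari and Ruiz (Probationary).
Sorensen and Delgado are each shift-lead qualified, so the next rule applies.
Sorensen and Delgado both have accumulated service hours 14597 hours, so the next rule applies.
Among Sorensen and Delgado, by employee number (lower first) (reversed rule for this group): Sorensen (1784) before Delgado (2627).
Vasquez and Amari are each shift-lead qualified, so the next rule applies.
Vasquez and Amari both have accumulated service hours 21159 hours, so the next rule applies.
Among Vasquez and Amari, by employee number (higher first): Vasquez (9979) before Amari (1964).
Bianchi and Andersen are each not shift-lead qualified, so the next rule applies.
Bianchi and Andersen both have accumulated service hours 28608 hours, so the next rule applies.
Among Bianchi and Andersen, by employee number (higher first): Bianchi (8934) before Andersen (4858).
Chaudhari and Ruiz are each shift-lead qualified, so the next rule applies.
Chaudhari and Ruiz both have accumulated service hours 6445 hours, so the next rule applies.
Among Chaudhari and Ruiz, by employee number (lower first) (reversed rule for this group): Chaudhari (1970) before Ruiz (9523).
Order: Whitfield, Sorensen, Delgado, Vasquez, Amari, Bianchi, Andersen, Chaudhari, Ruiz.

Ruiz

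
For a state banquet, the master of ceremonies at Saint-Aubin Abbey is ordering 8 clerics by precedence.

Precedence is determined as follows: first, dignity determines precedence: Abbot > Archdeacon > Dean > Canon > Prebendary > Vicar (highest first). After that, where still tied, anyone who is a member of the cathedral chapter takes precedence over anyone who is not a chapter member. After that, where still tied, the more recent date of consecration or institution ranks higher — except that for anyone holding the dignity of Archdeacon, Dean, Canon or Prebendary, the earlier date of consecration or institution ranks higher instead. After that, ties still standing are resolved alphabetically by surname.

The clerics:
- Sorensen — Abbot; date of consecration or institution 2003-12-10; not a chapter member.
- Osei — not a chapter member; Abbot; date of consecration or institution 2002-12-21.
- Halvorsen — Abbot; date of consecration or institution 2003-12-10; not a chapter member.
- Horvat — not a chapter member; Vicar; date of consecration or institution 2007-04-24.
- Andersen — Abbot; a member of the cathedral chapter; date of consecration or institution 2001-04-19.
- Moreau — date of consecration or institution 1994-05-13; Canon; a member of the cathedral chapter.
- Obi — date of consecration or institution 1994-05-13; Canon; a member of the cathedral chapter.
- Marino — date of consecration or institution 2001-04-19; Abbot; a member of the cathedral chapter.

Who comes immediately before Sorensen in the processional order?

Halvorsen

By dignity: Andersen, Marino, Halvorsen, Sorensen and Osei (Abbot); then Moreau and Obi (Canon); then Horvat (Vicar).
Among Andersen, Marino, Halvorsen, Sorensen and Osei, a member of the cathedral chapter before not a chapter member: Andersen and Marino (a member of the cathedral chapter) before Halvorsen, Sorensen and Osei (not a chapter member).
Andersen and Marino both have date of consecration or institution 2001-04-19, so the next rule applies.
Among Andersen and Marino, alphabetically by surname: Andersen before Marino.
Among Halvorsen, Sorensen and Osei, by date of consecration or institution (later first): Halvorsen and Sorensen (2003-12-10) before Osei (2002-12-21).
Among Halvorsen and Sorensen, alphabetically by surname: Halvorsen before Sorensen.
Moreau and Obi are each a member of the cathedral chapter, so the next rule applies.
Moreau and Obi both have date of consecration or institution 1994-05-13, so the next rule applies.
Among Moreau and Obi, alphabetically by surname: Moreau before Obi.
Order: Andersen, Marino, Halvorsen, Sorensen, Osei, Moreau, Obi, Horvat.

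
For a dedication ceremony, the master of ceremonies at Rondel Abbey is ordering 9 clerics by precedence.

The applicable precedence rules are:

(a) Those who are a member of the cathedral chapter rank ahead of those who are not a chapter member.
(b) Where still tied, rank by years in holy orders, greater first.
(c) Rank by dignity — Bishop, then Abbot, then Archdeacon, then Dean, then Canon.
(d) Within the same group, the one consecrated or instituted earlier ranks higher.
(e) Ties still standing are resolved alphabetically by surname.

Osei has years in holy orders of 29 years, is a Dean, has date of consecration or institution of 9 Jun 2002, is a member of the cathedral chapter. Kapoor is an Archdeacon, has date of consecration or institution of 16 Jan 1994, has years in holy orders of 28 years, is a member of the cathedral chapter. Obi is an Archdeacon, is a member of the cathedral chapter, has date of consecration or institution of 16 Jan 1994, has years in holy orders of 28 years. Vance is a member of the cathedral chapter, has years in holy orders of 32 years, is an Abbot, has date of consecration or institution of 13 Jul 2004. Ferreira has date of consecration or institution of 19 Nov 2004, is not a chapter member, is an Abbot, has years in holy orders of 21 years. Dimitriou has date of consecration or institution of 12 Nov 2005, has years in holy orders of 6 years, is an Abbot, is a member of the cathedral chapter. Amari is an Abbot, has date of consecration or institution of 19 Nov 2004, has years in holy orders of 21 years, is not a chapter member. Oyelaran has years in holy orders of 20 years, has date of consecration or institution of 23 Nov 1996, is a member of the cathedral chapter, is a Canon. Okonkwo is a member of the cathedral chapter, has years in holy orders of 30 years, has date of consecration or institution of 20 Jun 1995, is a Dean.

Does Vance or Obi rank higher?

By the first rule: Vance, Okonkwo, Osei, Kapoor, Obi, Oyelaran and Dimitriou (each a member of the cathedral chapter); then Amari and Ferreira (both not a chapter member).
Among Vance, Okonkwo, Osei, Kapoor, Obi, Oyelaran and Dimitriou, by years in holy orders (higher first): Vance (32 years) before Okonkwo (30 years) before Osei (29 years) before Kapoor and Obi (28 years) before Oyelaran (20 years) before Dimitriou (6 years).
Kapoor and Obi are each Archdeacon, so the next rule applies.
Kapoor and Obi both have date of consecration or institution 16 Jan 1994, so the next rule applies.
Among Kapoor and Obi, alphabetically by surname: Kapoor before Obi.
Amari and Ferreira both have years in holy orders 21 years, so the next rule applies.
Amari and Ferreira are each Abbot, so the next rule applies.
Amari and Ferreira both have date of consecration or institution 19 Nov 2004, so the next rule applies.
Among Amari and Ferreira, alphabetically by surname: Amari before Ferreira.
So Vance takes precedence.

Vance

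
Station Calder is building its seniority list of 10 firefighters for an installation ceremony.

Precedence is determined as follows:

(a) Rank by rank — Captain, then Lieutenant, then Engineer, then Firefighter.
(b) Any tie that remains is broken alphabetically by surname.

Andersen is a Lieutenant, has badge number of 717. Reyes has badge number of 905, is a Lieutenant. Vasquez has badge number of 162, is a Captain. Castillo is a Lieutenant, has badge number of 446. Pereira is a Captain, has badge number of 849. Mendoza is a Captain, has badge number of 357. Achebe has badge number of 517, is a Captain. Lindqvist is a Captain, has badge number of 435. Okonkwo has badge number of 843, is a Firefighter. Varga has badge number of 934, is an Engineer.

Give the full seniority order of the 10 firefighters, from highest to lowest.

By rank: Achebe, Lindqvist, Mendoza, Pereira and Vasquez (Captain); then Andersen, Castillo and Reyes (Lieutenant); then Varga (Engineer); then Okonkwo (Firefighter).
Among Achebe, Lindqvist, Mendoza, Pereira and Vasquez, alphabetically by surname: Achebe before Lindqvist before Mendoza before Pereira before Vasquez.
Among Andersen, Castillo and Reyes, alphabetically by surname: Andersen before Castillo before Reyes.
Full order: Achebe, Lindqvist, Mendoza, Pereira, Vasquez, Andersen, Castillo, Reyes, Varga, Okonkwo.

Achebe, Lindqvist, Mendoza, Pereira, Vasquez, Andersen, Castillo, Reyes, Varga, Okonkwo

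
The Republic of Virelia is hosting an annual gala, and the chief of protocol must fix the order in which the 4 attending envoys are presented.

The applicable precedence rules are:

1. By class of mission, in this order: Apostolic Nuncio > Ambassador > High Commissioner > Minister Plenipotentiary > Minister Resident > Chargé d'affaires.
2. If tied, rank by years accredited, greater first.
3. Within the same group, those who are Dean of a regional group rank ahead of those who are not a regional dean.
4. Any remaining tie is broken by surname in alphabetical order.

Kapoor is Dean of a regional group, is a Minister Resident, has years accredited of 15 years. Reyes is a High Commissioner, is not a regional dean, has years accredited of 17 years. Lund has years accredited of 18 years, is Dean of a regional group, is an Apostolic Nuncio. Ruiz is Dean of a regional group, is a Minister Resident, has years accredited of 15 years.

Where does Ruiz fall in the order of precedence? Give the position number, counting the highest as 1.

By class of mission: Lund (Apostolic Nuncio); then Reyes (High Commissioner); then Kapoor and Ruiz (Minister Resident).
Kapoor and Ruiz both have years accredited 15 years, so the next rule applies.
Kapoor and Ruiz are each Dean of a regional group, so the next rule applies.
Among Kapoor and Ruiz, alphabetically by surname: Kapoor before Ruiz.
Order: Lund, Reyes, Kapoor, Ruiz. So position 4.

4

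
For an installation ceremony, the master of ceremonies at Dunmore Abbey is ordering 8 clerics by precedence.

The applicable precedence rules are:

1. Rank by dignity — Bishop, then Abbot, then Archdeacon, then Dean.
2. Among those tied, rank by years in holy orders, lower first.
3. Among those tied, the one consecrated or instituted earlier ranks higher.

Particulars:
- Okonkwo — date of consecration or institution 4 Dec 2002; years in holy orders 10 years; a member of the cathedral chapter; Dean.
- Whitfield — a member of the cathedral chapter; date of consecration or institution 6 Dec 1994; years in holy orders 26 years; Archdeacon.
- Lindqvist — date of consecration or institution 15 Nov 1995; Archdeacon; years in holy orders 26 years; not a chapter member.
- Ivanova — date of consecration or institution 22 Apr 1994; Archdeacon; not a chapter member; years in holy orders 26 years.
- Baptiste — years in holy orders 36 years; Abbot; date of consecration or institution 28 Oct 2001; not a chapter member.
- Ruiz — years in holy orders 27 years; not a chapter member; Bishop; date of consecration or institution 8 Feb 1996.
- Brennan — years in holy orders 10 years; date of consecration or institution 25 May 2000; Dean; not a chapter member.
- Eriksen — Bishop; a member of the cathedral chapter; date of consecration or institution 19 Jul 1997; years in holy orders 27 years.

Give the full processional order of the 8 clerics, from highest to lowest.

By dignity: Ruiz and Eriksen (Bishop); then Baptiste (Abbot); then Ivanova, Whitfield and Lindqvist (Archdeacon); then Brennan and Okonkwo (Dean).
Ruiz and Eriksen both have years in holy orders 27 years, so the next rule applies.
Among Ruiz and Eriksen, by date of consecration or institution (earlier first): Ruiz (8 Feb 1996) before Eriksen (19 Jul 1997).
Ivanova, Whitfield and Lindqvist all have years in holy orders 26 years, so the next rule applies.
Among Ivanova, Whitfield and Lindqvist, by date of consecration or institution (earlier first): Ivanova (22 Apr 1994) before Whitfield (6 Dec 1994) before Lindqvist (15 Nov 1995).
Brennan and Okonkwo both have years in holy orders 10 years, so the next rule applies.
Among Brennan and Okonkwo, by date of consecration or institution (earlier first): Brennan (25 May 2000) before Okonkwo (4 Dec 2002).
Full order: Ruiz, Eriksen, Baptiste, Ivanova, Whitfield, Lindqvist, Brennan, Okonkwo.

Ruiz, Eriksen, Baptiste, Ivanova, Whitfield, Lindqvist, Brennan, Okonkwo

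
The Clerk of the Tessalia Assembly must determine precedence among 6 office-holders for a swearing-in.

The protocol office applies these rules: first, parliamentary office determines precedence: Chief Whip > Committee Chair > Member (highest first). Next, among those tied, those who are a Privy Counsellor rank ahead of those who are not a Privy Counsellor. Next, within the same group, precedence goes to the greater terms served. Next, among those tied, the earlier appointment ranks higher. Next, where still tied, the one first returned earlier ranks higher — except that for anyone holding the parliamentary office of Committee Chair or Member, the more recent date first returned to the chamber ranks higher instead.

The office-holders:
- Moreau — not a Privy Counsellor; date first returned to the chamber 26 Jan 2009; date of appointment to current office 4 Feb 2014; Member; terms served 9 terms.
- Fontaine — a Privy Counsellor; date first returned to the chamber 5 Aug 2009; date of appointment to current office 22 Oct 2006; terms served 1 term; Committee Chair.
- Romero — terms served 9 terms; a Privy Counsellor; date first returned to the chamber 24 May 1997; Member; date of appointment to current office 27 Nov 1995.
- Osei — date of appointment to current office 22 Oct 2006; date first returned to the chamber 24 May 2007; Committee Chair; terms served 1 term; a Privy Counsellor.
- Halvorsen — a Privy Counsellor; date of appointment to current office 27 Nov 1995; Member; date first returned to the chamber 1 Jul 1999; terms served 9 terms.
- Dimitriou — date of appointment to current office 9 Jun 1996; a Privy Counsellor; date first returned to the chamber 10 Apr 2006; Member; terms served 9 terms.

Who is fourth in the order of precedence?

By parliamentary office: Fontaine and Osei (Committee Chair); then Halvorsen, Romero, Dimitriou and Moreau (Member).
Fontaine and Osei are each a Privy Counsellor, so the next rule applies.
Fontaine and Osei both have terms served 1 term, so the next rule applies.
Fontaine and Osei both have date of appointment to current office 22 Oct 2006, so the next rule applies.
Among Fontaine and Osei, by date first returned to the chamber (later first) (reversed rule for this group): Fontaine (5 Aug 2009) before Osei (24 May 2007).
Among Halvorsen, Romero, Dimitriou and Moreau, a Privy Counsellor before not a Privy Counsellor: Halvorsen, Romero and Dimitriou (a Privy Counsellor) before Moreau (not a Privy Counsellor).
Halvorsen, Romero and Dimitriou all have terms served 9 terms, so the next rule applies.
Among Halvorsen, Romero and Dimitriou, by date of appointment to current office (earlier first): Halvorsen and Romero (27 Nov 1995) before Dimitriou (9 Jun 1996).
Among Halvorsen and Romero, by date first returned to the chamber (later first) (reversed rule for this group): Halvorsen (1 Jul 1999) before Romero (24 May 1997).
Order: Fontaine, Osei, Halvorsen, Romero, Dimitriou, Moreau.

Romero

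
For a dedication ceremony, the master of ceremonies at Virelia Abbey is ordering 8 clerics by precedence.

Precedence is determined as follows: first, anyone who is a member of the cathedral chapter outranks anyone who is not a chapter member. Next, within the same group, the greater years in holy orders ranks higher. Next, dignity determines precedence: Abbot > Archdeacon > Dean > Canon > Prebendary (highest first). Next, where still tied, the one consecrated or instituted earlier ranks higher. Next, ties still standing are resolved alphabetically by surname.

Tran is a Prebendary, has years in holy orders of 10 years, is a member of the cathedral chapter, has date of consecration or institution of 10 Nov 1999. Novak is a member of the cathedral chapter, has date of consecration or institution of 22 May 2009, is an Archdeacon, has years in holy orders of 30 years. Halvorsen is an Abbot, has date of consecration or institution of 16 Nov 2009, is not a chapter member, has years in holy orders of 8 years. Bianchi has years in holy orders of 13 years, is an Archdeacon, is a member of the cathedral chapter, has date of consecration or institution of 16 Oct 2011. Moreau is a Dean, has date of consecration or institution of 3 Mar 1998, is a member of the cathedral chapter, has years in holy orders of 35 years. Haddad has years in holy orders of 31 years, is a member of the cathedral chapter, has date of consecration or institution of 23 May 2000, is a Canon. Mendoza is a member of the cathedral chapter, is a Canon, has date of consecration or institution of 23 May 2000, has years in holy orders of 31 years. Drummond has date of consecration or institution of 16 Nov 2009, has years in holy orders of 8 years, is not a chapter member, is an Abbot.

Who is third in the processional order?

By the first rule: Moreau, Haddad, Mendoza, Novak, Bianchi and Tran (each a member of the cathedral chapter); then Drummond and Halvorsen (both not a chapter member).
Among Moreau, Haddad, Mendoza, Novak, Bianchi and Tran, by years in holy orders (higher first): Moreau (35 years) before Haddad and Mendoza (31 years) before Novak (30 years) before Bianchi (13 years) before Tran (10 years).
Haddad and Mendoza are each Canon, so the next rule applies.
Haddad and Mendoza both have date of consecration or institution 23 May 2000, so the next rule applies.
Among Haddad and Mendoza, alphabetically by surname: Haddad before Mendoza.
Drummond and Halvorsen both have years in holy orders 8 years, so the next rule applies.
Drummond and Halvorsen are each Abbot, so the next rule applies.
Drummond and Halvorsen both have date of consecration or institution 16 Nov 2009, so the next rule applies.
Among Drummond and Halvorsen, alphabetically by surname: Drummond before Halvorsen.
Order: Moreau, Haddad, Mendoza, Novak, Bianchi, Tran, Drummond, Halvorsen.

Mendoza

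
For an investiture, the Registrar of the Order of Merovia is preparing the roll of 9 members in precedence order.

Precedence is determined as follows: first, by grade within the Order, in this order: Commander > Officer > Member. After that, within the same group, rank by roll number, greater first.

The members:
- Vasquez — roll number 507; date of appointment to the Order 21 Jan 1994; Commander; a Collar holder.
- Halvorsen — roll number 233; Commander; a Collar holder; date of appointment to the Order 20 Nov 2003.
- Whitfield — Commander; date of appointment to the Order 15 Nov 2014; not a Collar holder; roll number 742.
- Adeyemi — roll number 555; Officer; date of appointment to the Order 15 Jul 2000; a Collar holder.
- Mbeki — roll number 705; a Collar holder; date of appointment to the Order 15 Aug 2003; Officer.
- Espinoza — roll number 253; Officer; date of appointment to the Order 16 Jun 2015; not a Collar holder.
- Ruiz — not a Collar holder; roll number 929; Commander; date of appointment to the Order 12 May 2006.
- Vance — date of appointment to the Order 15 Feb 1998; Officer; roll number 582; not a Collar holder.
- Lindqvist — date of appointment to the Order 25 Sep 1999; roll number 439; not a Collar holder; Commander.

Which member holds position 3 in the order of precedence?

By grade within the Order: Ruiz, Whitfield, Vasquez, Lindqvist and Halvorsen (Commander); then Mbeki, Vance, Adeyemi and Espinoza (Officer).
Among Ruiz, Whitfield, Vasquez, Lindqvist and Halvorsen, by roll number (higher first): Ruiz (929) before Whitfield (742) before Vasquez (507) before Lindqvist (439) before Halvorsen (233).
Among Mbeki, Vance, Adeyemi and Espinoza, by roll number (higher first): Mbeki (705) before Vance (582) before Adeyemi (555) before Espinoza (253).
Order: Ruiz, Whitfield, Vasquez, Lindqvist, Halvorsen, Mbeki, Vance, Adeyemi, Espinoza.

Vasquez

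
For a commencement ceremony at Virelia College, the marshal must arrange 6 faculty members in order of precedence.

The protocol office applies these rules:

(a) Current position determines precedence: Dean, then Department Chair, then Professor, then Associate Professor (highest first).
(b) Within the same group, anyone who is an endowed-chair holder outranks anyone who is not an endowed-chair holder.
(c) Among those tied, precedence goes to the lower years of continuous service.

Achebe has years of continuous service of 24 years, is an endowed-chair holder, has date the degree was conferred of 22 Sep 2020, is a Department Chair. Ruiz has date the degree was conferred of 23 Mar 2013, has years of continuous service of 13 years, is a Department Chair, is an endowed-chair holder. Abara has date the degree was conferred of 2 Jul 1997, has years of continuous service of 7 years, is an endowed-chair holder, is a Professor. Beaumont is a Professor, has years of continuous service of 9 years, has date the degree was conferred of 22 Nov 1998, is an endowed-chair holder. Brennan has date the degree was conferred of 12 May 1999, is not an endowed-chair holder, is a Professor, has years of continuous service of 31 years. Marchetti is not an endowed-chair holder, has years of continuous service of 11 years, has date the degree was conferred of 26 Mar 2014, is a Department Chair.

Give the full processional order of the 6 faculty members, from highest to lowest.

By current position: Ruiz, Achebe and Marchetti (Department Chair); then Abara, Beaumont and Brennan (Professor).
Among Ruiz, Achebe and Marchetti, an endowed-chair holder before not an endowed-chair holder: Ruiz and Achebe (an endowed-chair holder) before Marchetti (not an endowed-chair holder).
Among Ruiz and Achebe, by years of continuous service (lower first): Ruiz (13 years) before Achebe (24 years).
Among Abara, Beaumont and Brennan, an endowed-chair holder before not an endowed-chair holder: Abara and Beaumont (an endowed-chair holder) before Brennan (not an endowed-chair holder).
Among Abara and Beaumont, by years of continuous service (lower first): Abara (7 years) before Beaumont (9 years).
Full order: Ruiz, Achebe, Marchetti, Abara, Beaumont, Brennan.

Ruiz, Achebe, Marchetti, Abara, Beaumont, Brennan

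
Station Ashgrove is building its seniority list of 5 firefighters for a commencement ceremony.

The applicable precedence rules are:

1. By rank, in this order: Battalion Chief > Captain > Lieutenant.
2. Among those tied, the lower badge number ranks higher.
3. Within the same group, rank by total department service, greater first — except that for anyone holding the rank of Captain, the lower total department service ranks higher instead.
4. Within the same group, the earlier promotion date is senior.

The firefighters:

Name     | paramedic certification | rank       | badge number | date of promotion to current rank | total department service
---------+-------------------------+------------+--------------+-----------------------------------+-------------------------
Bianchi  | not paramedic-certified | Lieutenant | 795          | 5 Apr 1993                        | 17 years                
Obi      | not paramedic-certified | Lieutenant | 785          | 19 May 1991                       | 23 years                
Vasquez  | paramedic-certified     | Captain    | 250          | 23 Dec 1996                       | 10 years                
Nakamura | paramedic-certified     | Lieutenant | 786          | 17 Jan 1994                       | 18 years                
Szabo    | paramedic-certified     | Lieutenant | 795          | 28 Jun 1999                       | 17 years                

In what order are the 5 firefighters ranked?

Vasquez, Obi, Nakamura, Bianchi, Szabo

By rank: Vasquez (Captain); then Obi, Nakamura, Bianchi and Szabo (Lieutenant).
Among Obi, Nakamura, Bianchi and Szabo, by badge number (lower first): Obi (785) before Nakamura (786) before Bianchi and Szabo (795).
Bianchi and Szabo both have total department service 17 years, so the next rule applies.
Among Bianchi and Szabo, by date of promotion to current rank (earlier first): Bianchi (5 Apr 1993) before Szabo (28 Jun 1999).
Full order: Vasquez, Obi, Nakamura, Bianchi, Szabo.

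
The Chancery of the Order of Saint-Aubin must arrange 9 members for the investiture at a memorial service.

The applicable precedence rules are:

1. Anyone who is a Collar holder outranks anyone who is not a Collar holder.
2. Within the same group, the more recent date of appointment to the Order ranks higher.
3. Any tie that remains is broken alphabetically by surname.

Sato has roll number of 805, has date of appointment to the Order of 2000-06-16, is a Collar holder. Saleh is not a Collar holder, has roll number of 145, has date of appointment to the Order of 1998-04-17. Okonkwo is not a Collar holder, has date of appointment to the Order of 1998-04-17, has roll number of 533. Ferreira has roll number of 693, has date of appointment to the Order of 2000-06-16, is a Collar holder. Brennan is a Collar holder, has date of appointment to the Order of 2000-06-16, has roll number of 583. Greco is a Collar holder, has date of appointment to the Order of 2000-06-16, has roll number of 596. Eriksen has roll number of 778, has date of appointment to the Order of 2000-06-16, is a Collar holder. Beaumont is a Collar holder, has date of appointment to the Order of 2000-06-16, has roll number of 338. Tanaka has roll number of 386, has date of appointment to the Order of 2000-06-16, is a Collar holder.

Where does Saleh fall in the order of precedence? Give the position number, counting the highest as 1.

By the first rule: Beaumont, Brennan, Eriksen, Ferreira, Greco, Sato and Tanaka (each a Collar holder); then Okonkwo and Saleh (both not a Collar holder).
Beaumont, Brennan, Eriksen, Ferreira, Greco, Sato and Tanaka all have date of appointment to the Order 2000-06-16, so the next rule applies.
Among Beaumont, Brennan, Eriksen, Ferreira, Greco, Sato and Tanaka, alphabetically by surname: Beaumont before Brennan before Eriksen before Ferreira before Greco before Sato before Tanaka.
Okonkwo and Saleh both have date of appointment to the Order 1998-04-17, so the next rule applies.
Among Okonkwo and Saleh, alphabetically by surname: Okonkwo before Saleh.
Order: Beaumont, Brennan, Eriksen, Ferreira, Greco, Sato, Tanaka, Okonkwo, Saleh. So position 9.

9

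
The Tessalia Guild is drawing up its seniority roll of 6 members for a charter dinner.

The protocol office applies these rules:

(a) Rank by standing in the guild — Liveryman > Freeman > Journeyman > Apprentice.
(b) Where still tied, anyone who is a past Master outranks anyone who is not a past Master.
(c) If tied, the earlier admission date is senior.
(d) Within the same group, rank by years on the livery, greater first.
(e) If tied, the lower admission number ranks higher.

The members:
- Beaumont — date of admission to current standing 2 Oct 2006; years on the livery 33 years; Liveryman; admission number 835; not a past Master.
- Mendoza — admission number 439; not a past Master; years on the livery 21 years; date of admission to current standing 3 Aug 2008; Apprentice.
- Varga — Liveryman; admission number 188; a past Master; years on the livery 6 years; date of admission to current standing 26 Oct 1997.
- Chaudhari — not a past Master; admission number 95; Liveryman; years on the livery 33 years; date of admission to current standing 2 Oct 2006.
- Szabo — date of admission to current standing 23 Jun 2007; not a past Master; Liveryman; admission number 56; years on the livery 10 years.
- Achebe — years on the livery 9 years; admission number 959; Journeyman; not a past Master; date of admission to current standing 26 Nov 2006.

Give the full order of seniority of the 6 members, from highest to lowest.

By standing in the guild: Varga, Chaudhari, Beaumont and Szabo (Liveryman); then Achebe (Journeyman); then Mendoza (Apprentice).
Among Varga, Chaudhari, Beaumont and Szabo, a past Master before not a past Master: Varga (a past Master) before Chaudhari, Beaumont and Szabo (not a past Master).
Among Chaudhari, Beaumont and Szabo, by date of admission to current standing (earlier first): Chaudhari and Beaumont (2 Oct 2006) before Szabo (23 Jun 2007).
Chaudhari and Beaumont both have years on the livery 33 years, so the next rule applies.
Among Chaudhari and Beaumont, by admission number (lower first): Chaudhari (95) before Beaumont (835).
Full order: Varga, Chaudhari, Beaumont, Szabo, Achebe, Mendoza.

Varga, Chaudhari, Beaumont, Szabo, Achebe, Mendoza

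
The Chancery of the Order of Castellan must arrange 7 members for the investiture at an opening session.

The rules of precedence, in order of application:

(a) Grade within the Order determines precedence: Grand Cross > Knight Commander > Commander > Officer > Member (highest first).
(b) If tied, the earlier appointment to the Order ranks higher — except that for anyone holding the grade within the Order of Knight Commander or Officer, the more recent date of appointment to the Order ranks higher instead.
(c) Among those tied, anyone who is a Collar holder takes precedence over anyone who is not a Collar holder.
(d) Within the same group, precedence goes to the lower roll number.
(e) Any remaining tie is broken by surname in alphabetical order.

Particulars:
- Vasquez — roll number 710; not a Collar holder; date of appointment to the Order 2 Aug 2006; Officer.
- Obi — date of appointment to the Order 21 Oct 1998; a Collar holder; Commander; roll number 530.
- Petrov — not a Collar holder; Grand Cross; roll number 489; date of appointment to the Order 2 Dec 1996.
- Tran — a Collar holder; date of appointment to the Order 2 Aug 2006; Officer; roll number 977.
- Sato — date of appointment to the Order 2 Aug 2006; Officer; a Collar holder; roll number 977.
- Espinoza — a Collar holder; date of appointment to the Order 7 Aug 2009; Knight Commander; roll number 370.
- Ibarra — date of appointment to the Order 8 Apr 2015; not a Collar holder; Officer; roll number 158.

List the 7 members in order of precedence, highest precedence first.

By grade within the Order: Petrov (Grand Cross); then Espinoza (Knight Commander); then Obi (Commander); then Ibarra, Sato, Tran and Vasquez (Officer).
Among Ibarra, Sato, Tran and Vasquez, by date of appointment to the Order (later first) (reversed rule for this group): Ibarra (8 Apr 2015) before Sato, Tran and Vasquez (2 Aug 2006).
Among Sato, Tran and Vasquez, a Collar holder before not a Collar holder: Sato and Tran (a Collar holder) before Vasquez (not a Collar holder).
Sato and Tran both have roll number 977, so the next rule applies.
Among Sato and Tran, alphabetically by surname: Sato before Tran.
Full order: Petrov, Espinoza, Obi, Ibarra, Sato, Tran, Vasquez.

Petrov, Espinoza, Obi, Ibarra, Sato, Tran, Vasquez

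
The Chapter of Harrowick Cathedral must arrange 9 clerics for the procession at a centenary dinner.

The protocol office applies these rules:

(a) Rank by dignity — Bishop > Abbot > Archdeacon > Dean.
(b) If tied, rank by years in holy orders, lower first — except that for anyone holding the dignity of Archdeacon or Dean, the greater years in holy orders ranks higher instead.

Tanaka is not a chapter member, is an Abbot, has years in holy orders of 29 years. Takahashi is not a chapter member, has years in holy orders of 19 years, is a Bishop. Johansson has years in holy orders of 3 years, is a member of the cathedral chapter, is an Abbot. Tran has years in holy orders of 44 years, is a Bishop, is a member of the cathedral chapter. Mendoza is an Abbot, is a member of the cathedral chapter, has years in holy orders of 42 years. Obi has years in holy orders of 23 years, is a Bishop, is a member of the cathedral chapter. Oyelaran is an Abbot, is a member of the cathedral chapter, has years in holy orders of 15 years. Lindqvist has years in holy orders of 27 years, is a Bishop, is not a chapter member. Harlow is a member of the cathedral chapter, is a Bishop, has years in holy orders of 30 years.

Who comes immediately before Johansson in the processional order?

By dignity: Takahashi, Obi, Lindqvist, Harlow and Tran (Bishop); then Johansson, Oyelaran, Tanaka and Mendoza (Abbot).
Among Takahashi, Obi, Lindqvist, Harlow and Tran, by years in holy orders (lower first): Takahashi (19 years) before Obi (23 years) before Lindqvist (27 years) before Harlow (30 years) before Tran (44 years).
Among Johansson, Oyelaran, Tanaka and Mendoza, by years in holy orders (lower first): Johansson (3 years) before Oyelaran (15 years) before Tanaka (29 years) before Mendoza (42 years).
Order: Takahashi, Obi, Lindqvist, Harlow, Tran, Johansson, Oyelaran, Tanaka, Mendoza.

Tran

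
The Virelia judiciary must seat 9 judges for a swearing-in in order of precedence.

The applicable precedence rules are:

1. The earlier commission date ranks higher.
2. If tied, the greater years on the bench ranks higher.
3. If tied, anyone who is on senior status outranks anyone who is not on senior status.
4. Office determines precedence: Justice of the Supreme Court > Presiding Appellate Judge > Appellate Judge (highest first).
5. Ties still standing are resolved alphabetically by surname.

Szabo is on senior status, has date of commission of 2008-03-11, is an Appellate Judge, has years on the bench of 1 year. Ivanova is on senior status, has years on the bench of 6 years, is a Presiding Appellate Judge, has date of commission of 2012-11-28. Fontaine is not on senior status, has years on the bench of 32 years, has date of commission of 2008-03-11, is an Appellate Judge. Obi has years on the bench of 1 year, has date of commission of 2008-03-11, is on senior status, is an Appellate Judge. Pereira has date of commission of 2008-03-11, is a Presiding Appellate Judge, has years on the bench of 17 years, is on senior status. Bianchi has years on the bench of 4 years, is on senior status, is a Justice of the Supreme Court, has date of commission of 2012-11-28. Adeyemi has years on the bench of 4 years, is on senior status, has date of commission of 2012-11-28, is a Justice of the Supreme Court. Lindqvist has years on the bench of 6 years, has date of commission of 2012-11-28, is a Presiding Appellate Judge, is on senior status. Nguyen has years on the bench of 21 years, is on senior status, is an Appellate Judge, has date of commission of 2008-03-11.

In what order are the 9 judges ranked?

Fontaine, Nguyen, Pereira, Obi, Szabo, Ivanova, Lindqvist, Adeyemi, Bianchi

By date of commission (earlier first): Fontaine, Nguyen, Pereira, Obi and Szabo (each 2008-03-11); then Ivanova, Lindqvist, Adeyemi and Bianchi (each 2012-11-28).
Among Fontaine, Nguyen, Pereira, Obi and Szabo, by years on the bench (higher first): Fontaine (32 years) before Nguyen (21 years) before Pereira (17 years) before Obi and Szabo (1 year).
Obi and Szabo are each on senior status, so the next rule applies.
Obi and Szabo are each Appellate Judge, so the next rule applies.
Among Obi and Szabo, alphabetically by surname: Obi before Szabo.
Among Ivanova, Lindqvist, Adeyemi and Bianchi, by years on the bench (higher first): Ivanova and Lindqvist (6 years) before Adeyemi and Bianchi (4 years).
Ivanova and Lindqvist are each on senior status, so the next rule applies.
Ivanova and Lindqvist are each Presiding Appellate Judge, so the next rule applies.
Among Ivanova and Lindqvist, alphabetically by surname: Ivanova before Lindqvist.
Adeyemi and Bianchi are each on senior status, so the next rule applies.
Adeyemi and Bianchi are each Justice of the Supreme Court, so the next rule applies.
Among Adeyemi and Bianchi, alphabetically by surname: Adeyemi before Bianchi.
Full order: Fontaine, Nguyen, Pereira, Obi, Szabo, Ivanova, Lindqvist, Adeyemi, Bianchi.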